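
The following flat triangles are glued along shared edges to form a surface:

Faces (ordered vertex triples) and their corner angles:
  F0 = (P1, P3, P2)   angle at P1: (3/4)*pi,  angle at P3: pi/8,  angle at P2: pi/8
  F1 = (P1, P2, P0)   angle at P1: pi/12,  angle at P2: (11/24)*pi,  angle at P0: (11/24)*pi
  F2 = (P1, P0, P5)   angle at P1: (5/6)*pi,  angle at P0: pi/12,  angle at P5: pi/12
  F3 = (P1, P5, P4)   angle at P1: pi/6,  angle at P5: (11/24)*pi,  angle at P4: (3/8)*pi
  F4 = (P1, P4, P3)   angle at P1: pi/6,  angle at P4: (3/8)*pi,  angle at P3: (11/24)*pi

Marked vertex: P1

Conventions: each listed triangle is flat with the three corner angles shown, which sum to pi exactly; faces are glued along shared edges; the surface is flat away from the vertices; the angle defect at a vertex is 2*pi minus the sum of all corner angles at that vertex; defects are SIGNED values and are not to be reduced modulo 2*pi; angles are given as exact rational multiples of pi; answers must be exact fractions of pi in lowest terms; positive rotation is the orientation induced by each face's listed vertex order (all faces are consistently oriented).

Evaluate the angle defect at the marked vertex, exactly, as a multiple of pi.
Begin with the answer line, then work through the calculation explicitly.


Answer: defect(P1) = 0

Sum of corner angles at P1: 2*pi
defect = 2*pi - 2*pi


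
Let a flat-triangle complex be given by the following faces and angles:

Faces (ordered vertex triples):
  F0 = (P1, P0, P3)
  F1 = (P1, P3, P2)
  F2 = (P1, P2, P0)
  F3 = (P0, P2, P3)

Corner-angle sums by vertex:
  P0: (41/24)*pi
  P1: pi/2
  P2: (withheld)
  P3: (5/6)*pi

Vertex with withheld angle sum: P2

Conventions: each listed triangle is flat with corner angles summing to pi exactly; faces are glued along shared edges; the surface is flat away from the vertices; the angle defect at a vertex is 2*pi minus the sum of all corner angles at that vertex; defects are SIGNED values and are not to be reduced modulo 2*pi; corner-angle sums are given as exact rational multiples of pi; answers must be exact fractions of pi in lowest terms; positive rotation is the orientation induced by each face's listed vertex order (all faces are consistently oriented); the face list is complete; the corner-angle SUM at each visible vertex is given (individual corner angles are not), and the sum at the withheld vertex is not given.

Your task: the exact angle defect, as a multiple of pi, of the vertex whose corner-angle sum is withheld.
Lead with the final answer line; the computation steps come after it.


Answer: defect(P2) = (25/24)*pi

V = 4, E = 6, F = 4; chi = V - E + F = 2
Gauss-Bonnet: total defect = 2*pi*chi = 4*pi; visible defects sum to (71/24)*pi


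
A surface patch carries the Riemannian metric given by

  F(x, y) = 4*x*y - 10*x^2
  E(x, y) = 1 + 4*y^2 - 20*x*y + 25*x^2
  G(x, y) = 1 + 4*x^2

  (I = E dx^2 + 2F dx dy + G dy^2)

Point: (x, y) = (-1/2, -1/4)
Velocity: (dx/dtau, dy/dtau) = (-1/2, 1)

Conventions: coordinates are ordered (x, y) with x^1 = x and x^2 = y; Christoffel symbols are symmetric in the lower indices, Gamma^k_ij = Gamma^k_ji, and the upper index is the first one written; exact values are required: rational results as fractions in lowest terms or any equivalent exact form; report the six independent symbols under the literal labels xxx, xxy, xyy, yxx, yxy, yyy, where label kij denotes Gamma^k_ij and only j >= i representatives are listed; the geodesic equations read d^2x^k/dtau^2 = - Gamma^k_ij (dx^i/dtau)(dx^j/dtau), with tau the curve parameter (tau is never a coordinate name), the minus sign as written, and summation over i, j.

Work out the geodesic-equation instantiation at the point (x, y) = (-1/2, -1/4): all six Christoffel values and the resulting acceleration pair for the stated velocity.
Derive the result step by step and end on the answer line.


E = 5, F = -2, G = 2 at the point
E_x = -20, E_y = 8, F_x = 9, F_y = -2, G_x = -4, G_y = 0
EG - F^2 = 6;  g^inv = (1/6) * [[2, 2], [2, 5]]
first-kind symbols [ij,l] = (1/2)(d_i g_jl + d_j g_il - d_l g_ij): [xx,x] = E_x/2 = -10, [xx,y] = F_x - E_y/2 = 5, [xy,x] = E_y/2 = 4, [xy,y] = G_x/2 = -2, [yy,x] = F_y - G_x/2 = 0, [yy,y] = G_y/2 = 0
Gamma^x_ij = (G*[ij,x] - F*[ij,y])/(EG - F^2), Gamma^y_ij = (E*[ij,y] - F*[ij,x])/(EG - F^2)
Gamma_xxx = -5/3, Gamma_xxy = 2/3, Gamma_xyy = 0, Gamma_yxx = 5/6, Gamma_yxy = -1/3, Gamma_yyy = 0
d^2x/dtau^2 = -(Gamma_xxx*(-1/2)^2 + 2*Gamma_xxy*(-1/2)*(1) + Gamma_xyy*(1)^2) = 13/12
d^2y/dtau^2 = -(Gamma_yxx*(-1/2)^2 + 2*Gamma_yxy*(-1/2)*(1) + Gamma_yyy*(1)^2) = -13/24

Answer: Gamma_xxx = -5/3, Gamma_xxy = 2/3, Gamma_xyy = 0, Gamma_yxx = 5/6, Gamma_yxy = -1/3, Gamma_yyy = 0; accelerations (d^2x/dtau^2, d^2y/dtau^2) = (13/12, -13/24)


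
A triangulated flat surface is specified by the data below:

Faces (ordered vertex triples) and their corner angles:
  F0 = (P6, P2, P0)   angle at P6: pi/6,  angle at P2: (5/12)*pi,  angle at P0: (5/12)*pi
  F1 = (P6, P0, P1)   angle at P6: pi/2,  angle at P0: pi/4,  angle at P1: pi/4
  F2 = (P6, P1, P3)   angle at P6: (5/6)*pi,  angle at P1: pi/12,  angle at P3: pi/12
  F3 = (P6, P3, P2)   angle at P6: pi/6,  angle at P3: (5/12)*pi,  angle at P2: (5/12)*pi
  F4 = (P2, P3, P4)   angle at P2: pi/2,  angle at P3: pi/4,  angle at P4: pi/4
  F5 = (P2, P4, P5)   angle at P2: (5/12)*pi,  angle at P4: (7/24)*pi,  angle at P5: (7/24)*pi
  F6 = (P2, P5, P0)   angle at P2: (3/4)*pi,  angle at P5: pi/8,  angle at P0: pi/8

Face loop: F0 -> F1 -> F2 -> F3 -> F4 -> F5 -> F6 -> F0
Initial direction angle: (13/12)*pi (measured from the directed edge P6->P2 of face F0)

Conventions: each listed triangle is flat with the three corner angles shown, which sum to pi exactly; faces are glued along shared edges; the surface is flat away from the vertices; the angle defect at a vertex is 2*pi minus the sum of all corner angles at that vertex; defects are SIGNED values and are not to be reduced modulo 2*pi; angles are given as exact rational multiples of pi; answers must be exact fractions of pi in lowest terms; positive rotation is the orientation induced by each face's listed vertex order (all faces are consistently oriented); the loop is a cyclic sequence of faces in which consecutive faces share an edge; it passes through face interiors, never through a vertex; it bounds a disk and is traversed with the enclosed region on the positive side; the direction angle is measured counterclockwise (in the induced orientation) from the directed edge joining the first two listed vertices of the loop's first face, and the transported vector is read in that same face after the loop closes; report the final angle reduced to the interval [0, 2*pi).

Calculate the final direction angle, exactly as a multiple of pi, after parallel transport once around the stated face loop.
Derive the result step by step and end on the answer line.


enclosed vertex P2: corner angles sum to (5/2)*pi, defect = 2*pi - (5/2)*pi = -pi/2
enclosed vertex P6: corner angles sum to (5/3)*pi, defect = 2*pi - (5/3)*pi = pi/3
the final direction is the initial angle plus the enclosed defects, taken mod 2*pi in the induced orientation
final angle = (13/12)*pi - pi/6 = (11/12)*pi (mod 2*pi)

Answer: final direction angle = (11/12)*pi


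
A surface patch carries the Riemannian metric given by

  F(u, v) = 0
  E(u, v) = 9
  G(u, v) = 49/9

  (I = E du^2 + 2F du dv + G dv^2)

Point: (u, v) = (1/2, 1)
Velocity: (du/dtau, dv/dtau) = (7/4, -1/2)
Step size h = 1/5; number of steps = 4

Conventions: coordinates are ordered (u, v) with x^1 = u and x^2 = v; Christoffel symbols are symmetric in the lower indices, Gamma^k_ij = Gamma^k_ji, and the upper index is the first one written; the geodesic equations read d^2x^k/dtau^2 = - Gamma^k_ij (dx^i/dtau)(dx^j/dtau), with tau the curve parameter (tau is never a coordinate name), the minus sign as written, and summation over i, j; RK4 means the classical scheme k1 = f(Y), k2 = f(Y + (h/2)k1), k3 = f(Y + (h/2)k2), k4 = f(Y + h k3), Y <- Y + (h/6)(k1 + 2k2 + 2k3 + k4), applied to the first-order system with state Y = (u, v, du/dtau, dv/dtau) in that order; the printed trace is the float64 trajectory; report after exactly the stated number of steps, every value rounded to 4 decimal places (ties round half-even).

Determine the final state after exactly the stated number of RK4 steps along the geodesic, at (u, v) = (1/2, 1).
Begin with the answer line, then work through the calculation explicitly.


Answer: u = 1.9000, v = 0.6000, du/dtau = 1.7500, dv/dtau = -0.5000

f(Y) = (du/dtau, dv/dtau, -Gamma^u_ij Y'^i Y'^j, -Gamma^v_ij Y'^i Y'^j) with the Gammas evaluated at the stage position; h = 0.200000; intermediate values shown to 6 dp
step 0: u = 0.5000, v = 1.0000, du/dtau = 1.7500, dv/dtau = -0.5000
step 1:
  k1: at (u, v) = (0.500000, 1.000000), (du/dtau, dv/dtau) = (1.750000, -0.500000); Gamma_uuu = 0.000000, Gamma_uuv = 0.000000, Gamma_uvv = 0.000000, Gamma_vuu = 0.000000, Gamma_vuv = 0.000000, Gamma_vvv = 0.000000; k1 = (1.750000, -0.500000, 0.000000, 0.000000)
  k2: at (u, v) = (0.675000, 0.950000), (du/dtau, dv/dtau) = (1.750000, -0.500000); Gamma_uuu = 0.000000, Gamma_uuv = 0.000000, Gamma_uvv = 0.000000, Gamma_vuu = 0.000000, Gamma_vuv = 0.000000, Gamma_vvv = 0.000000; k2 = (1.750000, -0.500000, 0.000000, 0.000000)
  k3: at (u, v) = (0.675000, 0.950000), (du/dtau, dv/dtau) = (1.750000, -0.500000); Gamma_uuu = 0.000000, Gamma_uuv = 0.000000, Gamma_uvv = 0.000000, Gamma_vuu = 0.000000, Gamma_vuv = 0.000000, Gamma_vvv = 0.000000; k3 = (1.750000, -0.500000, 0.000000, 0.000000)
  k4: at (u, v) = (0.850000, 0.900000), (du/dtau, dv/dtau) = (1.750000, -0.500000); Gamma_uuu = 0.000000, Gamma_uuv = 0.000000, Gamma_uvv = 0.000000, Gamma_vuu = 0.000000, Gamma_vuv = 0.000000, Gamma_vvv = 0.000000; k4 = (1.750000, -0.500000, 0.000000, 0.000000)
  Y <- Y + (h/6)(k1 + 2k2 + 2k3 + k4): u = 0.8500, v = 0.9000, du/dtau = 1.7500, dv/dtau = -0.5000
step 2:
  k1: at (u, v) = (0.850000, 0.900000), (du/dtau, dv/dtau) = (1.750000, -0.500000); Gamma_uuu = 0.000000, Gamma_uuv = 0.000000, Gamma_uvv = 0.000000, Gamma_vuu = 0.000000, Gamma_vuv = 0.000000, Gamma_vvv = 0.000000; k1 = (1.750000, -0.500000, 0.000000, 0.000000)
  k2: at (u, v) = (1.025000, 0.850000), (du/dtau, dv/dtau) = (1.750000, -0.500000); Gamma_uuu = 0.000000, Gamma_uuv = 0.000000, Gamma_uvv = 0.000000, Gamma_vuu = 0.000000, Gamma_vuv = 0.000000, Gamma_vvv = 0.000000; k2 = (1.750000, -0.500000, 0.000000, 0.000000)
  k3: at (u, v) = (1.025000, 0.850000), (du/dtau, dv/dtau) = (1.750000, -0.500000); Gamma_uuu = 0.000000, Gamma_uuv = 0.000000, Gamma_uvv = 0.000000, Gamma_vuu = 0.000000, Gamma_vuv = 0.000000, Gamma_vvv = 0.000000; k3 = (1.750000, -0.500000, 0.000000, 0.000000)
  k4: at (u, v) = (1.200000, 0.800000), (du/dtau, dv/dtau) = (1.750000, -0.500000); Gamma_uuu = 0.000000, Gamma_uuv = 0.000000, Gamma_uvv = 0.000000, Gamma_vuu = 0.000000, Gamma_vuv = 0.000000, Gamma_vvv = 0.000000; k4 = (1.750000, -0.500000, 0.000000, 0.000000)
  Y <- Y + (h/6)(k1 + 2k2 + 2k3 + k4): u = 1.2000, v = 0.8000, du/dtau = 1.7500, dv/dtau = -0.5000
step 3:
  k1: at (u, v) = (1.200000, 0.800000), (du/dtau, dv/dtau) = (1.750000, -0.500000); Gamma_uuu = 0.000000, Gamma_uuv = 0.000000, Gamma_uvv = 0.000000, Gamma_vuu = 0.000000, Gamma_vuv = 0.000000, Gamma_vvv = 0.000000; k1 = (1.750000, -0.500000, 0.000000, 0.000000)
  k2: at (u, v) = (1.375000, 0.750000), (du/dtau, dv/dtau) = (1.750000, -0.500000); Gamma_uuu = 0.000000, Gamma_uuv = 0.000000, Gamma_uvv = 0.000000, Gamma_vuu = 0.000000, Gamma_vuv = 0.000000, Gamma_vvv = 0.000000; k2 = (1.750000, -0.500000, 0.000000, 0.000000)
  k3: at (u, v) = (1.375000, 0.750000), (du/dtau, dv/dtau) = (1.750000, -0.500000); Gamma_uuu = 0.000000, Gamma_uuv = 0.000000, Gamma_uvv = 0.000000, Gamma_vuu = 0.000000, Gamma_vuv = 0.000000, Gamma_vvv = 0.000000; k3 = (1.750000, -0.500000, 0.000000, 0.000000)
  k4: at (u, v) = (1.550000, 0.700000), (du/dtau, dv/dtau) = (1.750000, -0.500000); Gamma_uuu = 0.000000, Gamma_uuv = 0.000000, Gamma_uvv = 0.000000, Gamma_vuu = 0.000000, Gamma_vuv = 0.000000, Gamma_vvv = 0.000000; k4 = (1.750000, -0.500000, 0.000000, 0.000000)
  Y <- Y + (h/6)(k1 + 2k2 + 2k3 + k4): u = 1.5500, v = 0.7000, du/dtau = 1.7500, dv/dtau = -0.5000
step 4:
  k1: at (u, v) = (1.550000, 0.700000), (du/dtau, dv/dtau) = (1.750000, -0.500000); Gamma_uuu = 0.000000, Gamma_uuv = 0.000000, Gamma_uvv = 0.000000, Gamma_vuu = 0.000000, Gamma_vuv = 0.000000, Gamma_vvv = 0.000000; k1 = (1.750000, -0.500000, 0.000000, 0.000000)
  k2: at (u, v) = (1.725000, 0.650000), (du/dtau, dv/dtau) = (1.750000, -0.500000); Gamma_uuu = 0.000000, Gamma_uuv = 0.000000, Gamma_uvv = 0.000000, Gamma_vuu = 0.000000, Gamma_vuv = 0.000000, Gamma_vvv = 0.000000; k2 = (1.750000, -0.500000, 0.000000, 0.000000)
  k3: at (u, v) = (1.725000, 0.650000), (du/dtau, dv/dtau) = (1.750000, -0.500000); Gamma_uuu = 0.000000, Gamma_uuv = 0.000000, Gamma_uvv = 0.000000, Gamma_vuu = 0.000000, Gamma_vuv = 0.000000, Gamma_vvv = 0.000000; k3 = (1.750000, -0.500000, 0.000000, 0.000000)
  k4: at (u, v) = (1.900000, 0.600000), (du/dtau, dv/dtau) = (1.750000, -0.500000); Gamma_uuu = 0.000000, Gamma_uuv = 0.000000, Gamma_uvv = 0.000000, Gamma_vuu = 0.000000, Gamma_vuv = 0.000000, Gamma_vvv = 0.000000; k4 = (1.750000, -0.500000, 0.000000, 0.000000)
  Y <- Y + (h/6)(k1 + 2k2 + 2k3 + k4): u = 1.9000, v = 0.6000, du/dtau = 1.7500, dv/dtau = -0.5000


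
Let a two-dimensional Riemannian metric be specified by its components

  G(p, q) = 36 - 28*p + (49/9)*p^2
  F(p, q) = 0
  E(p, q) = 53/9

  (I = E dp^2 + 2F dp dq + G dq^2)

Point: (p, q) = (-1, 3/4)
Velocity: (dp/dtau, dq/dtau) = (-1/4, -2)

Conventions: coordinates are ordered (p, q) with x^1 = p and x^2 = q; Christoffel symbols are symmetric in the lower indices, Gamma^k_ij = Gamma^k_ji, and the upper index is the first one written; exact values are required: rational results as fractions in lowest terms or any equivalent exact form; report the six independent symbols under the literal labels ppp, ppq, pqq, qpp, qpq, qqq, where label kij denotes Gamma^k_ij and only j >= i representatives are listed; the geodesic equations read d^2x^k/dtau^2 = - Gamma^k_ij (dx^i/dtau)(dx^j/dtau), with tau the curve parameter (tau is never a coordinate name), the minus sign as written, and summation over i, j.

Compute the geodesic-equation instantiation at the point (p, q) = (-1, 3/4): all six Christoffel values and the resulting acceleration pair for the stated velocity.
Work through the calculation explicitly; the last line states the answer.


E = 53/9, F = 0, G = 625/9 at the point
E_p = 0, E_q = 0, F_p = 0, F_q = 0, G_p = -350/9, G_q = 0
EG - F^2 = 33125/81;  g^inv = (81/33125) * [[625/9, 0], [0, 53/9]]
first-kind symbols [ij,l] = (1/2)(d_i g_jl + d_j g_il - d_l g_ij): [pp,p] = E_p/2 = 0, [pp,q] = F_p - E_q/2 = 0, [pq,p] = E_q/2 = 0, [pq,q] = G_p/2 = -175/9, [qq,p] = F_q - G_p/2 = 175/9, [qq,q] = G_q/2 = 0
Gamma^p_ij = (G*[ij,p] - F*[ij,q])/(EG - F^2), Gamma^q_ij = (E*[ij,q] - F*[ij,p])/(EG - F^2)
Gamma_ppp = 0, Gamma_ppq = 0, Gamma_pqq = 175/53, Gamma_qpp = 0, Gamma_qpq = -7/25, Gamma_qqq = 0
d^2p/dtau^2 = -(Gamma_ppp*(-1/4)^2 + 2*Gamma_ppq*(-1/4)*(-2) + Gamma_pqq*(-2)^2) = -700/53
d^2q/dtau^2 = -(Gamma_qpp*(-1/4)^2 + 2*Gamma_qpq*(-1/4)*(-2) + Gamma_qqq*(-2)^2) = 7/25

Answer: Gamma_ppp = 0, Gamma_ppq = 0, Gamma_pqq = 175/53, Gamma_qpp = 0, Gamma_qpq = -7/25, Gamma_qqq = 0; accelerations (d^2p/dtau^2, d^2q/dtau^2) = (-700/53, 7/25)


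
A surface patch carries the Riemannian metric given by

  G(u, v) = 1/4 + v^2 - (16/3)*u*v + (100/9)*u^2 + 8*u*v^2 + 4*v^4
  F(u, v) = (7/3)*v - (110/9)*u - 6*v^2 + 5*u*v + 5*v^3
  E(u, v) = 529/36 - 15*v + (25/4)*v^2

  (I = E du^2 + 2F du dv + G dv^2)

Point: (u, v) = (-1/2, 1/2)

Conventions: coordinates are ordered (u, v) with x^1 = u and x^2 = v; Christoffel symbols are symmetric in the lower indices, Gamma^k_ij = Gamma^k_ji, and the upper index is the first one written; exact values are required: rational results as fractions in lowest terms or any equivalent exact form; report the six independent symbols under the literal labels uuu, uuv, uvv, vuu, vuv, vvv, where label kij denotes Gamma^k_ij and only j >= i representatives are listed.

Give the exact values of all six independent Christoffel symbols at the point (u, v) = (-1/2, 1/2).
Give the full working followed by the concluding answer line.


E = 1261/144, F = 371/72, G = 139/36 at the point
E_u = 0, E_v = -35/4, F_u = -175/18, F_v = -29/12, G_u = -106/9, G_v = 5/3
EG - F^2 = 697/96;  g^inv = (96/697) * [[139/36, -371/72], [-371/72, 1261/144]]
first-kind symbols [ij,l] = (1/2)(d_i g_jl + d_j g_il - d_l g_ij): [uu,u] = E_u/2 = 0, [uu,v] = F_u - E_v/2 = -385/72, [uv,u] = E_v/2 = -35/8, [uv,v] = G_u/2 = -53/9, [vv,u] = F_v - G_u/2 = 125/36, [vv,v] = G_v/2 = 5/6
Gamma^u_ij = (G*[ij,u] - F*[ij,v])/(EG - F^2), Gamma^v_ij = (E*[ij,v] - F*[ij,u])/(EG - F^2)

Answer: Gamma_uuu = 142835/37638, Gamma_uuv = 2051/1107, Gamma_uvv = 23620/18819, Gamma_vuu = -485485/75276, Gamma_vuv = -8851/2214, Gamma_vvv = -27460/18819


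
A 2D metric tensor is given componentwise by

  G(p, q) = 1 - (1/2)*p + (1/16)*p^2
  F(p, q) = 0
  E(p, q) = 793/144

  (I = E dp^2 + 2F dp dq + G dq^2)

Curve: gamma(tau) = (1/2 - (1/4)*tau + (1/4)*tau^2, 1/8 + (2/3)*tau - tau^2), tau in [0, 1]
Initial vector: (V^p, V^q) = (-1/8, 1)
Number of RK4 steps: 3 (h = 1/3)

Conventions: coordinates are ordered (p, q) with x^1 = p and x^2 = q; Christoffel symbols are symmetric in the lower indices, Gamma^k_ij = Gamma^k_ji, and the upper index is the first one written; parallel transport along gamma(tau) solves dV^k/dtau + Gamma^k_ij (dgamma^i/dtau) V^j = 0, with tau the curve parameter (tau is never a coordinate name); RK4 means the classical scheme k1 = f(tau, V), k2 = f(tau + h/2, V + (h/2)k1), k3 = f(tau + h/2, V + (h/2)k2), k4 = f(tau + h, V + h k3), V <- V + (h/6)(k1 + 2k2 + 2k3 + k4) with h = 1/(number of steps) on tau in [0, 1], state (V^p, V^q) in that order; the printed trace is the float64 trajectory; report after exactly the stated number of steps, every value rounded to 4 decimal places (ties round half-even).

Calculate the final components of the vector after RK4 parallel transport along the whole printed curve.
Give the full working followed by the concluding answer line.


gamma'(tau) = (-1/4 + (1/2)*tau, 2/3 - 2*tau); f(tau, V)^k = -Gamma^k_ij(gamma(tau)) gamma'^i(tau) V^j; h = 1/3; intermediate values shown to 6 dp
curve data and Christoffel symbols at the stage parameters:
  tau = 0.000000: gamma = (0.500000, 0.125000), gamma' = (-0.250000, 0.666667); Gamma_ppp = 0.000000, Gamma_ppq = 0.000000, Gamma_pqq = 0.039723, Gamma_qpp = 0.000000, Gamma_qpq = -0.285714, Gamma_qqq = 0.000000
  tau = 0.166667: gamma = (0.465278, 0.208333), gamma' = (-0.166667, 0.333333); Gamma_ppp = 0.000000, Gamma_ppq = 0.000000, Gamma_pqq = 0.040117, Gamma_qpp = 0.000000, Gamma_qpq = -0.282908, Gamma_qqq = 0.000000
  tau = 0.333333: gamma = (0.444444, 0.236111), gamma' = (-0.083333, 0.000000); Gamma_ppp = 0.000000, Gamma_ppq = 0.000000, Gamma_pqq = 0.040353, Gamma_qpp = 0.000000, Gamma_qpq = -0.281250, Gamma_qqq = 0.000000
  tau = 0.500000: gamma = (0.437500, 0.208333), gamma' = (0.000000, -0.333333); Gamma_ppp = 0.000000, Gamma_ppq = 0.000000, Gamma_pqq = 0.040432, Gamma_qpp = 0.000000, Gamma_qpq = -0.280702, Gamma_qqq = 0.000000
  tau = 0.666667: gamma = (0.444444, 0.125000), gamma' = (0.083333, -0.666667); Gamma_ppp = 0.000000, Gamma_ppq = 0.000000, Gamma_pqq = 0.040353, Gamma_qpp = 0.000000, Gamma_qpq = -0.281250, Gamma_qqq = 0.000000
  tau = 0.833333: gamma = (0.465278, -0.013889), gamma' = (0.166667, -1.000000); Gamma_ppp = 0.000000, Gamma_ppq = 0.000000, Gamma_pqq = 0.040117, Gamma_qpp = 0.000000, Gamma_qpq = -0.282908, Gamma_qqq = 0.000000
  tau = 1.000000: gamma = (0.500000, -0.208333), gamma' = (0.250000, -1.333333); Gamma_ppp = 0.000000, Gamma_ppq = 0.000000, Gamma_pqq = 0.039723, Gamma_qpp = 0.000000, Gamma_qpq = -0.285714, Gamma_qqq = 0.000000
step 0: V^p = -0.1250, V^q = 1.0000
step 1: k1 = (-0.026482, -0.095238), k2 = (-0.013160, -0.058607), k3 = (-0.013242, -0.058685), k4 = (0.000000, -0.022979); V <- V + (h/6)(k1 + 2k2 + 2k3 + k4): V^p = -0.1294, V^q = 0.9804
step 2: k1 = (0.000000, -0.022978), k2 = (0.013162, 0.012108), k3 = (0.013240, 0.011903), k4 = (0.026482, 0.046507); V <- V + (h/6)(k1 + 2k2 + 2k3 + k4): V^p = -0.1250, V^q = 0.9844
step 3: k1 = (0.026482, 0.046509), k2 = (0.039801, 0.080895), k3 = (0.040031, 0.080537), k4 = (0.053558, 0.114766); V <- V + (h/6)(k1 + 2k2 + 2k3 + k4): V^p = -0.1117, V^q = 1.0113

Answer: V^p = -0.1117, V^q = 1.0113


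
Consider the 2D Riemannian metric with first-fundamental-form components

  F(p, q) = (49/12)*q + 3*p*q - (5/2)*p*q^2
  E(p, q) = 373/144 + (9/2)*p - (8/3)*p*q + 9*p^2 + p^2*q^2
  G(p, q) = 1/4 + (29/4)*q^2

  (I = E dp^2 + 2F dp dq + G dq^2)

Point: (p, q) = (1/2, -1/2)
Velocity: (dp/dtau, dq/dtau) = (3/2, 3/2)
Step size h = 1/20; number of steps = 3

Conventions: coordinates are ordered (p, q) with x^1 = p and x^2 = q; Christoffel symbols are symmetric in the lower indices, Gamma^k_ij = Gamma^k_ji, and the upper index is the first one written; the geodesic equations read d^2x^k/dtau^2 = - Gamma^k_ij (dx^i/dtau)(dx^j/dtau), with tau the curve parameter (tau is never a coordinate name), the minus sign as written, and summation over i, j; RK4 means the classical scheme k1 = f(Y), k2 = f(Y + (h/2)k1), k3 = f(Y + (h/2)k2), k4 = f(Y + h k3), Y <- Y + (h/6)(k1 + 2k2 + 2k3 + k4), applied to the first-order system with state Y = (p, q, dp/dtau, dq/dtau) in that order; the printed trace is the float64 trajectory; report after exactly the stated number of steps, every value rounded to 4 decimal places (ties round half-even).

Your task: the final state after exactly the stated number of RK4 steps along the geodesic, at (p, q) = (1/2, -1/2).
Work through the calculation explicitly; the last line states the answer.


f(Y) = (dp/dtau, dq/dtau, -Gamma^p_ij Y'^i Y'^j, -Gamma^q_ij Y'^i Y'^j) with the Gammas evaluated at the stage position; h = 0.050000; intermediate values shown to 6 dp
step 0: p = 0.5000, q = -0.5000, dp/dtau = 1.5000, dq/dtau = 1.5000
step 1:
  k1: at (p, q) = (0.500000, -0.500000), (dp/dtau, dq/dtau) = (1.500000, 1.500000); Gamma_ppp = 1.758508, Gamma_ppq = -0.251521, Gamma_pqq = 0.437655, Gamma_qpp = 2.000178, Gamma_qpq = -0.378552, Gamma_qqq = -1.098883; k1 = (1.500000, 1.500000, -3.809521, -0.324430)
  k2: at (p, q) = (0.537500, -0.462500), (dp/dtau, dq/dtau) = (1.404762, 1.491889); Gamma_ppp = 1.691933, Gamma_ppq = -0.236620, Gamma_pqq = 0.417005, Gamma_qpp = 2.149822, Gamma_qpq = -0.383907, Gamma_qqq = -1.185425; k2 = (1.404762, 1.491889, -3.275135, 0.005222)
  k3: at (p, q) = (0.535119, -0.462703), (dp/dtau, dq/dtau) = (1.418122, 1.500131); Gamma_ppp = 1.695241, Gamma_ppq = -0.236940, Gamma_pqq = 0.418434, Gamma_qpp = 2.147595, Gamma_qpq = -0.383718, Gamma_qqq = -1.183765; k3 = (1.418122, 1.500131, -3.342772, -0.022408)
  k4: at (p, q) = (0.570906, -0.424993), (dp/dtau, dq/dtau) = (1.332861, 1.498880); Gamma_ppp = 1.633090, Gamma_ppq = -0.222112, Gamma_pqq = 0.403126, Gamma_qpp = 2.319320, Gamma_qpq = -0.387552, Gamma_qqq = -1.272380; k4 = (1.332861, 1.498880, -2.919424, 0.286765)
  Y <- Y + (h/6)(k1 + 2k2 + 2k3 + k4): p = 0.5707, q = -0.4251, dp/dtau = 1.3336, dq/dtau = 1.4994
step 2:
  k1: at (p, q) = (0.570655, -0.425142), (dp/dtau, dq/dtau) = (1.333627, 1.499400); Gamma_ppp = 1.633468, Gamma_ppq = -0.222182, Gamma_pqq = 0.403242, Gamma_qpp = 2.318505, Gamma_qpq = -0.387533, Gamma_qqq = -1.271965; k1 = (1.333627, 1.499400, -2.923221, 0.285882)
  k2: at (p, q) = (0.603996, -0.387657), (dp/dtau, dq/dtau) = (1.260546, 1.506547); Gamma_ppp = 1.575685, Gamma_ppq = -0.207669, Gamma_pqq = 0.393705, Gamma_qpp = 2.513330, Gamma_qpq = -0.389486, Gamma_qqq = -1.359757; k2 = (1.260546, 1.506547, -2.608557, 0.571916)
  k3: at (p, q) = (0.602169, -0.387479), (dp/dtau, dq/dtau) = (1.268413, 1.513698); Gamma_ppp = 1.577674, Gamma_ppq = -0.207793, Gamma_pqq = 0.394782, Gamma_qpp = 2.512303, Gamma_qpq = -0.389379, Gamma_qqq = -1.358988; k3 = (1.268413, 1.513698, -2.644911, 0.567059)
  k4: at (p, q) = (0.634076, -0.349457), (dp/dtau, dq/dtau) = (1.201381, 1.527753); Gamma_ppp = 1.520873, Gamma_ppq = -0.193235, Gamma_pqq = 0.390789, Gamma_qpp = 2.737324, Gamma_qpq = -0.388944, Gamma_qqq = -1.444901; k4 = (1.201381, 1.527753, -2.397882, 0.849360)
  Y <- Y + (h/6)(k1 + 2k2 + 2k3 + k4): p = 0.6339, q = -0.3496, dp/dtau = 1.2017, dq/dtau = 1.5278
step 3:
  k1: at (p, q) = (0.633930, -0.349579), (dp/dtau, dq/dtau) = (1.201727, 1.527843); Gamma_ppp = 1.521102, Gamma_ppq = -0.193286, Gamma_pqq = 0.390819, Gamma_qpp = 2.736498, Gamma_qpq = -0.388948, Gamma_qqq = -1.444606; k1 = (1.201727, 1.527843, -2.399220, 0.848501)
  k2: at (p, q) = (0.663973, -0.311383), (dp/dtau, dq/dtau) = (1.141746, 1.549055); Gamma_ppp = 1.464312, Gamma_ppq = -0.178819, Gamma_pqq = 0.392808, Gamma_qpp = 2.992571, Gamma_qpq = -0.385178, Gamma_qqq = -1.522863; k2 = (1.141746, 1.549055, -2.218897, 1.115625)
  k3: at (p, q) = (0.662473, -0.310852), (dp/dtau, dq/dtau) = (1.146254, 1.555734); Gamma_ppp = 1.465312, Gamma_ppq = -0.178772, Gamma_pqq = 0.393905, Gamma_qpp = 2.993280, Gamma_qpq = -0.385005, Gamma_qqq = -1.522573; k3 = (1.146254, 1.555734, -2.241049, 1.125361)
  k4: at (p, q) = (0.691242, -0.271792), (dp/dtau, dq/dtau) = (1.089674, 1.584111); Gamma_ppp = 1.404894, Gamma_ppq = -0.164094, Gamma_pqq = 0.402400, Gamma_qpp = 3.286582, Gamma_qpq = -0.376225, Gamma_qqq = -1.585780; k4 = (1.089674, 1.584111, -2.111436, 1.375768)
  Y <- Y + (h/6)(k1 + 2k2 + 2k3 + k4): p = 0.6912, q = -0.2719, dp/dtau = 1.0898, dq/dtau = 1.5837

Answer: p = 0.6912, q = -0.2719, dp/dtau = 1.0898, dq/dtau = 1.5837


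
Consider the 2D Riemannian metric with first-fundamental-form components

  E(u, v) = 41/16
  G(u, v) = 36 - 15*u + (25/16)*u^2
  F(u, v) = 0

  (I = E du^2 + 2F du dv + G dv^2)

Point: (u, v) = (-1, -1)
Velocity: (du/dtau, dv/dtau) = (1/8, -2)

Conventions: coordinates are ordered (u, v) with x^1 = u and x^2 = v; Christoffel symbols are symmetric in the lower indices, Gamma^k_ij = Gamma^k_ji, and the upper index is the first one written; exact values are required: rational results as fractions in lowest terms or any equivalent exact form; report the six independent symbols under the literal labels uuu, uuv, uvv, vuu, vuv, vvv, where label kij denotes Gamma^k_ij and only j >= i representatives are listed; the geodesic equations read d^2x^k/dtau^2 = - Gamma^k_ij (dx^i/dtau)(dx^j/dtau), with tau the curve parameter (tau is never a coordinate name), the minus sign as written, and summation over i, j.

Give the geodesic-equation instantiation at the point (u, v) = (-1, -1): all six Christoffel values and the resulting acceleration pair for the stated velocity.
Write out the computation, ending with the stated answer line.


E = 41/16, F = 0, G = 841/16 at the point
E_u = 0, E_v = 0, F_u = 0, F_v = 0, G_u = -145/8, G_v = 0
EG - F^2 = 34481/256;  g^inv = (256/34481) * [[841/16, 0], [0, 41/16]]
first-kind symbols [ij,l] = (1/2)(d_i g_jl + d_j g_il - d_l g_ij): [uu,u] = E_u/2 = 0, [uu,v] = F_u - E_v/2 = 0, [uv,u] = E_v/2 = 0, [uv,v] = G_u/2 = -145/16, [vv,u] = F_v - G_u/2 = 145/16, [vv,v] = G_v/2 = 0
Gamma^u_ij = (G*[ij,u] - F*[ij,v])/(EG - F^2), Gamma^v_ij = (E*[ij,v] - F*[ij,u])/(EG - F^2)
Gamma_uuu = 0, Gamma_uuv = 0, Gamma_uvv = 145/41, Gamma_vuu = 0, Gamma_vuv = -5/29, Gamma_vvv = 0
d^2u/dtau^2 = -(Gamma_uuu*(1/8)^2 + 2*Gamma_uuv*(1/8)*(-2) + Gamma_uvv*(-2)^2) = -580/41
d^2v/dtau^2 = -(Gamma_vuu*(1/8)^2 + 2*Gamma_vuv*(1/8)*(-2) + Gamma_vvv*(-2)^2) = -5/58

Answer: Gamma_uuu = 0, Gamma_uuv = 0, Gamma_uvv = 145/41, Gamma_vuu = 0, Gamma_vuv = -5/29, Gamma_vvv = 0; accelerations (d^2u/dtau^2, d^2v/dtau^2) = (-580/41, -5/58)


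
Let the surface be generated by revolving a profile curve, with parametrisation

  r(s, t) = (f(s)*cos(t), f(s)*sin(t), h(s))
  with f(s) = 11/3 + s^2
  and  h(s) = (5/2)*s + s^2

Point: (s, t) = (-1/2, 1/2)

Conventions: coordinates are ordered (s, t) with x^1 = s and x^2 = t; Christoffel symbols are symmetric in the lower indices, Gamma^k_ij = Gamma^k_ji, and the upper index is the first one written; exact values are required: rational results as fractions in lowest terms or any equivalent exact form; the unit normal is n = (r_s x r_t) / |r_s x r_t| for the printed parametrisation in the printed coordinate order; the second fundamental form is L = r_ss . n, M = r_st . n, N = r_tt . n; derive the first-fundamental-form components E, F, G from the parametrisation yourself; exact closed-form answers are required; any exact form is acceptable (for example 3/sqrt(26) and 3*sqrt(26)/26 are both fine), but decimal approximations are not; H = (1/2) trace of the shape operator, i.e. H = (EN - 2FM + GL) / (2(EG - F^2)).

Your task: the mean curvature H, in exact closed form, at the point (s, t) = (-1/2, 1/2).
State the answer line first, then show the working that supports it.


Answer: H = -706*sqrt(13)/7943

f = 47/12, f' = -1, f'' = 2, h' = 3/2, h'' = 2
E = 13/4, F = 0, G = 2209/144; answer radicand W^2 = 13/4
unnormalised second-form numerators: l = -5, m = 0, n = 47/8; L = l/sqrt(13/4), and similarly M = m/sqrt(W^2), N = n/sqrt(W^2)
H = (E*n - 2*F*m + G*l) / (2*(EG - F^2)*sqrt(W^2)); E*n - 2*F*m + G*l = -16591/288, EG - F^2 = 28717/576, so H = (-353/611)/sqrt(13/4)


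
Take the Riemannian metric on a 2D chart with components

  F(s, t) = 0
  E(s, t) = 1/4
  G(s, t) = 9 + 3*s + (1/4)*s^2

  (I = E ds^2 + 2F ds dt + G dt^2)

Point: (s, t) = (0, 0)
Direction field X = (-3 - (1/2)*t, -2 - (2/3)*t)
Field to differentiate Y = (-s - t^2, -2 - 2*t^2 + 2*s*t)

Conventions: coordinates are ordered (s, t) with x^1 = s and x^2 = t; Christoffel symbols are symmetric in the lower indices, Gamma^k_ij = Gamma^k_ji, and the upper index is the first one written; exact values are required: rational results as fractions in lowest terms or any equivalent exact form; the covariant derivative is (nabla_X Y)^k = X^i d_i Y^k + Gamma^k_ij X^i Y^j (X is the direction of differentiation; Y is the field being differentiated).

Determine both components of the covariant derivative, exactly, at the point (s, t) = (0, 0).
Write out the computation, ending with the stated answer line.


E = 1/4, F = 0, G = 9 at the point
E_s = 0, E_t = 0, F_s = 0, F_t = 0, G_s = 3, G_t = 0
EG - F^2 = 9/4;  g^inv = (4/9) * [[9, 0], [0, 1/4]]
first-kind symbols [ij,l] = (1/2)(d_i g_jl + d_j g_il - d_l g_ij): [ss,s] = E_s/2 = 0, [ss,t] = F_s - E_t/2 = 0, [st,s] = E_t/2 = 0, [st,t] = G_s/2 = 3/2, [tt,s] = F_t - G_s/2 = -3/2, [tt,t] = G_t/2 = 0
Gamma^s_ij = (G*[ij,s] - F*[ij,t])/(EG - F^2), Gamma^t_ij = (E*[ij,t] - F*[ij,s])/(EG - F^2)
Gamma_sss = 0, Gamma_sst = 0, Gamma_stt = -6, Gamma_tss = 0, Gamma_tst = 1/6, Gamma_ttt = 0
X = (-3, -2), Y = (0, -2) at the point

Answer: (nabla_X Y)^s = -21, (nabla_X Y)^t = 1


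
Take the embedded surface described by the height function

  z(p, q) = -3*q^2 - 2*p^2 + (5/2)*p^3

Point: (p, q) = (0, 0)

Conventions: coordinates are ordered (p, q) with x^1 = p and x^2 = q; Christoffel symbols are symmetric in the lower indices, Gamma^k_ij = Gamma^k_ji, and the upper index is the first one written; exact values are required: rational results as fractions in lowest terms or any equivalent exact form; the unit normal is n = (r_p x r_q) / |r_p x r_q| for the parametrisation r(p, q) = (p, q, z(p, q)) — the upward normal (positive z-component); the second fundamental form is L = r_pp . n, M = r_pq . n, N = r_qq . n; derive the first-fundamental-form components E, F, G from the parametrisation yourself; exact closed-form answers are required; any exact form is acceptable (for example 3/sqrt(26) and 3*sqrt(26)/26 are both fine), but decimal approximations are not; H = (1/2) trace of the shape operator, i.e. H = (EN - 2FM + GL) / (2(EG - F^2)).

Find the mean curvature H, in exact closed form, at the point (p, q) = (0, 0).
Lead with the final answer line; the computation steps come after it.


Answer: H = -5

z_p = 0, z_q = 0, z_pp = -4, z_pq = 0, z_qq = -6
E = 1, F = 0, G = 1; answer radicand W^2 = 1
unnormalised second-form numerators: l = -4, m = 0, n = -6; L = l/sqrt(1), and similarly M = m/sqrt(W^2), N = n/sqrt(W^2)
H = (E*n - 2*F*m + G*l) / (2*(EG - F^2)*sqrt(W^2)); E*n - 2*F*m + G*l = -10, EG - F^2 = 1, so H = (-5)/sqrt(1)


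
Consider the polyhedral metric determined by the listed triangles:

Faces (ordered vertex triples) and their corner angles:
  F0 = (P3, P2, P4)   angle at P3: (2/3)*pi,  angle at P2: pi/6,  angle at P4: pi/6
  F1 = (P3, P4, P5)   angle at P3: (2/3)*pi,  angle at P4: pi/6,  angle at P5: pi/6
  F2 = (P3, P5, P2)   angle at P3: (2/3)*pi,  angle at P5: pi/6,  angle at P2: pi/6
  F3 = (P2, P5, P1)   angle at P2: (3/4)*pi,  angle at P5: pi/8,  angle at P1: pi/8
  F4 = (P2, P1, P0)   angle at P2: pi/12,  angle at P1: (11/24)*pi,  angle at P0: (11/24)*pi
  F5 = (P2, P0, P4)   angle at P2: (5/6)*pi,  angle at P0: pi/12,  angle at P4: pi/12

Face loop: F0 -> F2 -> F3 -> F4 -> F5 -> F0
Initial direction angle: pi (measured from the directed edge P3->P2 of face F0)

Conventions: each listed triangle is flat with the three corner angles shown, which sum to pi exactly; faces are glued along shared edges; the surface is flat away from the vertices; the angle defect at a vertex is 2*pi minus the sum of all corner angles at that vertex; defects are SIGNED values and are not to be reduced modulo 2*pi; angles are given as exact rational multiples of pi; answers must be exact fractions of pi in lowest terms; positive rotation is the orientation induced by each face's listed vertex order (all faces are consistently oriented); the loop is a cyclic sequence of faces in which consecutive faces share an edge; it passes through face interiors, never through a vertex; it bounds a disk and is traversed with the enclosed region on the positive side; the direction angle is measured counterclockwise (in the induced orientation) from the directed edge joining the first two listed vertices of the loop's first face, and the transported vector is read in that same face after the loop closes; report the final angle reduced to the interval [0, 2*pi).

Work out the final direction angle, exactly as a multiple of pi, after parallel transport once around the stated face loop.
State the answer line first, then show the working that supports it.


Answer: final direction angle = pi

enclosed vertex P2: corner angles sum to 2*pi, defect = 2*pi - 2*pi = 0
adding the enclosed defects to the starting angle (mod 2*pi, induced orientation) gives the holonomy
final angle = pi + 0 = pi (mod 2*pi)


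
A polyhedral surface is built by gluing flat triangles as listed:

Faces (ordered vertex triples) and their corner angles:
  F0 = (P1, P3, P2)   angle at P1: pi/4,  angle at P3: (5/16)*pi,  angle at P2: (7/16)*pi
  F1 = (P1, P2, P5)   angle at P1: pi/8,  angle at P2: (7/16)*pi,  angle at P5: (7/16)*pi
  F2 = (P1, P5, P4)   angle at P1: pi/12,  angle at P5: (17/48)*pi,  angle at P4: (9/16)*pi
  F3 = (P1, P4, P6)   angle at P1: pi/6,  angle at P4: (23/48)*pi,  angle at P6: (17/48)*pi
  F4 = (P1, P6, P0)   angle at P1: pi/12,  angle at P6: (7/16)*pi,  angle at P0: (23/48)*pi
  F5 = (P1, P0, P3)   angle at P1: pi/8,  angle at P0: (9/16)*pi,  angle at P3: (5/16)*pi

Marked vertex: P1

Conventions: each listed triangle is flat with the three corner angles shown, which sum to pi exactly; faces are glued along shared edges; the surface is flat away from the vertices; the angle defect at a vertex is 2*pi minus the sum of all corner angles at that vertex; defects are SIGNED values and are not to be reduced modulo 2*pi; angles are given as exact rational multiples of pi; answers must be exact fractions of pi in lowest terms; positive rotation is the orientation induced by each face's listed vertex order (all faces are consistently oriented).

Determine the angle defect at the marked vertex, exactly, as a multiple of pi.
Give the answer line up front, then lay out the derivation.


Answer: defect(P1) = (7/6)*pi

Sum of corner angles at P1: (5/6)*pi
defect = 2*pi - (5/6)*pi


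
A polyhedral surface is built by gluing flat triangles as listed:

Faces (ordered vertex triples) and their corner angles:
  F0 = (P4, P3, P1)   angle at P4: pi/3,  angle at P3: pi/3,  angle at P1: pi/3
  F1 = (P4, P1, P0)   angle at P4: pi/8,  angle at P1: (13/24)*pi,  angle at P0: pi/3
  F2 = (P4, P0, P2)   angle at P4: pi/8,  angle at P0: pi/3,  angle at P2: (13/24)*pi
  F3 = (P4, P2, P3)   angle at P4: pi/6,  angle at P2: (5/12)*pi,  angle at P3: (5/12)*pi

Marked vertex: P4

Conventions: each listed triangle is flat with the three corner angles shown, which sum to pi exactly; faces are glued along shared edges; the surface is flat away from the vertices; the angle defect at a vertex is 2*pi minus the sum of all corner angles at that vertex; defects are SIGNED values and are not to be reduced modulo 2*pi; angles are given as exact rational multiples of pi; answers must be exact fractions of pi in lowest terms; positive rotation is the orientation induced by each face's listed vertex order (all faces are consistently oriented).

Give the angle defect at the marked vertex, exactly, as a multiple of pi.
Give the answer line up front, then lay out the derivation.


Answer: defect(P4) = (5/4)*pi

Sum of corner angles at P4: (3/4)*pi
defect = 2*pi - (3/4)*pi


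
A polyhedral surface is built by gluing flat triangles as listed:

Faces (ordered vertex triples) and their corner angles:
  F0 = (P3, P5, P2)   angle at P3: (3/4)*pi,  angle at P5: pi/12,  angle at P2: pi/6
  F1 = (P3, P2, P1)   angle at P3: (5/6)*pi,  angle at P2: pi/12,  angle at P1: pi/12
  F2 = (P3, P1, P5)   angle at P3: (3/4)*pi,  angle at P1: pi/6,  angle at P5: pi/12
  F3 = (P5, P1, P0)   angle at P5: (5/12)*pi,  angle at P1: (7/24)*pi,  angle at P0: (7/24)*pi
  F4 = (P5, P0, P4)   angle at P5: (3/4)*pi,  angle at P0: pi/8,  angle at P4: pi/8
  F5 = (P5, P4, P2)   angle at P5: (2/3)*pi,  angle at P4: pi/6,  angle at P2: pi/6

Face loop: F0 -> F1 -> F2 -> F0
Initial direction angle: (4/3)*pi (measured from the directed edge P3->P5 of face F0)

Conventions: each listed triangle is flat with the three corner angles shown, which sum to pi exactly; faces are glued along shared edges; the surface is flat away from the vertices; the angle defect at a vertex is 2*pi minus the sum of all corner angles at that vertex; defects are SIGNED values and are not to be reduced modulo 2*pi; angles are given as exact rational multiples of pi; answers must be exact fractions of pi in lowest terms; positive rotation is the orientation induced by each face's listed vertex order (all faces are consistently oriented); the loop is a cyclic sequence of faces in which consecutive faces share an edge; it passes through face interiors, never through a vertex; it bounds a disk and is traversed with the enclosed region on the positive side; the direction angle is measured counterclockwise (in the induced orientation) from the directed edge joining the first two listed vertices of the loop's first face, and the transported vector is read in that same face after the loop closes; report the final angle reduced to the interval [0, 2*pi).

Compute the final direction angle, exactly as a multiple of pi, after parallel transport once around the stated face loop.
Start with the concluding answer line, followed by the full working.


Answer: final direction angle = pi

enclosed vertex P3: corner angles sum to (7/3)*pi, defect = 2*pi - (7/3)*pi = -pi/3
by Gauss-Bonnet the loop rotates the vector by the enclosed defect sum (positive orientation, mod 2*pi)
final angle = (4/3)*pi - pi/3 = pi (mod 2*pi)


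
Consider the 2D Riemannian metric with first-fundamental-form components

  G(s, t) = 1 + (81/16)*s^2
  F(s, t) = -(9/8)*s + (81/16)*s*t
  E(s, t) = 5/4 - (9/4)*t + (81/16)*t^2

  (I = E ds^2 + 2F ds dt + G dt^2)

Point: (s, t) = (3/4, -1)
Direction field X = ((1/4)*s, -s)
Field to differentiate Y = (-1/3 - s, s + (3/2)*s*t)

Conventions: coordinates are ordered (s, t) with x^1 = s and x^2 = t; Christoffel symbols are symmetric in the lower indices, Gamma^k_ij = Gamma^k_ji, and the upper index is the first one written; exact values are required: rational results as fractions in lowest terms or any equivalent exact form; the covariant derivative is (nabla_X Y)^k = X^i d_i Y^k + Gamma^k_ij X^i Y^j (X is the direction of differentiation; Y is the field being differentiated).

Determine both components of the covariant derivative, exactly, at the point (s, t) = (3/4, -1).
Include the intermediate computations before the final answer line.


E = 137/16, F = -297/64, G = 985/256 at the point
E_s = 0, E_t = -99/8, F_s = -99/16, F_t = 243/64, G_s = 243/32, G_t = 0
EG - F^2 = 2921/256;  g^inv = (256/2921) * [[985/256, 297/64], [297/64, 137/16]]
first-kind symbols [ij,l] = (1/2)(d_i g_jl + d_j g_il - d_l g_ij): [ss,s] = E_s/2 = 0, [ss,t] = F_s - E_t/2 = 0, [st,s] = E_t/2 = -99/16, [st,t] = G_s/2 = 243/64, [tt,s] = F_t - G_s/2 = 0, [tt,t] = G_t/2 = 0
Gamma^s_ij = (G*[ij,s] - F*[ij,t])/(EG - F^2), Gamma^t_ij = (E*[ij,t] - F*[ij,s])/(EG - F^2)
Gamma_sss = 0, Gamma_sst = -1584/2921, Gamma_stt = 0, Gamma_tss = 0, Gamma_tst = 972/2921, Gamma_ttt = 0
X = (3/16, -3/4), Y = (-13/12, -3/8) at the point

Answer: (nabla_X Y)^s = -27573/46736, (nabla_X Y)^t = -64545/93472
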